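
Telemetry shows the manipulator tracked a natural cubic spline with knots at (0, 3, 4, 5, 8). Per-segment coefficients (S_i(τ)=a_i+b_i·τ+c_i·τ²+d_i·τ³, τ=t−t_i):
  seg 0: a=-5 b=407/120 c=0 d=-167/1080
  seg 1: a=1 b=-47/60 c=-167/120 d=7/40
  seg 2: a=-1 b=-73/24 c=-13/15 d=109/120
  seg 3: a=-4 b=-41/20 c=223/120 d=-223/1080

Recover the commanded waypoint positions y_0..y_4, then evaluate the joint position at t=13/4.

y_0 = S_0(0) = a_0 = -5
y_1 = S_1(0) = a_1 = 1
y_2 = S_2(0) = a_2 = -1
y_3 = S_3(0) = a_3 = -4
y_4 = S_3(3) = 1
t_q=13/4 is in segment 1 (τ=1/4); S_1(τ)=1843/2560

y_0=-5 y_1=1 y_2=-1 y_3=-4 y_4=1
S(13/4) = 1843/2560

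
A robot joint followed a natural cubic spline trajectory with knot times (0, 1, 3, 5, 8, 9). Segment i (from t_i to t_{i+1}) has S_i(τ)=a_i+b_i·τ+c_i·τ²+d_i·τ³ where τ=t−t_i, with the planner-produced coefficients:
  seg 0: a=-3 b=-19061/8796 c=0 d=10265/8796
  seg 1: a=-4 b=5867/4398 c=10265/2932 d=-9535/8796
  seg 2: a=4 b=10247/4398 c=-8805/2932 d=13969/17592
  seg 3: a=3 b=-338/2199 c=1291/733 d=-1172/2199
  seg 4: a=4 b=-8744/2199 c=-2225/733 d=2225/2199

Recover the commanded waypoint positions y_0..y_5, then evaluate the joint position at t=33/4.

y_0=-3 y_1=-4 y_2=4 y_3=3 y_4=4 y_5=-2
S(33/4) = 132855/46912

y_0 = S_0(0) = a_0 = -3
y_1 = S_1(0) = a_1 = -4
y_2 = S_2(0) = a_2 = 4
y_3 = S_3(0) = a_3 = 3
y_4 = S_4(0) = a_4 = 4
y_5 = S_4(1) = -2
t_q=33/4 is in segment 4 (τ=1/4); S_4(τ)=132855/46912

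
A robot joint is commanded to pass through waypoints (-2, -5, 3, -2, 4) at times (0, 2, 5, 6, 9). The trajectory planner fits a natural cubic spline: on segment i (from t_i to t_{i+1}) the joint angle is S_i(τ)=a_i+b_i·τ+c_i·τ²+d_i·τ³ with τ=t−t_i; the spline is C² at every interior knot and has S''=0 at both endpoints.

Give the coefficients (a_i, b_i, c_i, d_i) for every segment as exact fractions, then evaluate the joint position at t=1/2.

Δ: Δ0=-3/2, Δ1=8/3, Δ2=-5, Δ3=2
row 1: diag=10, rhs=25; c'=3/10, d'=5/2
row 2: denom=8−3·3/10=71/10; d'=(-46−3·5/2)/(71/10)=-535/71
row 3: denom=8−1·10/71=558/71; d'=(42−1·-535/71)/(558/71)=3517/558
back: M3=3517/558
back: M2=-535/71−10/71·3517/558=-2350/279
back: M1=5/2−3/10·-2350/279=935/186
M: M0=0, M1=935/186, M2=-2350/279, M3=3517/558, M4=0
seg 0: a=-2, c=M0/2=0, d=(M1−M0)/(6·2)=935/2232, b=Δ0−h0·(2M0+M1)/6=-886/279
seg 1: a=-5, c=M1/2=935/372, d=(M2−M1)/(6·3)=-7505/10044, b=Δ1−h1·(2M1+M2)/6=1033/558
seg 2: a=3, c=M2/2=-1175/279, d=(M3−M2)/(6·1)=913/372, b=Δ2−h2·(2M2+M3)/6=-3619/1116
seg 3: a=-2, c=M3/2=3517/1116, d=(M4−M3)/(6·3)=-3517/10044, b=Δ3−h3·(2M3+M4)/6=-2401/558
t_q=1/2 → seg 0, τ=1/2; S=-2+-886/279·τ+0·τ²+935/2232·τ³=-21043/5952

  seg 0: a=-2 b=-886/279 c=0 d=935/2232
  seg 1: a=-5 b=1033/558 c=935/372 d=-7505/10044
  seg 2: a=3 b=-3619/1116 c=-1175/279 d=913/372
  seg 3: a=-2 b=-2401/558 c=3517/1116 d=-3517/10044
S(1/2) = -21043/5952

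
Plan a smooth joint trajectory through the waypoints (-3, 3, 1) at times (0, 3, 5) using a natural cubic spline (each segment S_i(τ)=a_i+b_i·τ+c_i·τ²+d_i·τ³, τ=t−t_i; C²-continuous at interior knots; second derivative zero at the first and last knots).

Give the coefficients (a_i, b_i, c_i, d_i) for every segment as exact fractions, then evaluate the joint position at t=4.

Δ: Δ0=2, Δ1=-1
row 1: diag=10, rhs=-18; c'=1/5, d'=-9/5
back: M1=-9/5
M: M0=0, M1=-9/5, M2=0
seg 0: a=-3, c=M0/2=0, d=(M1−M0)/(6·3)=-1/10, b=Δ0−h0·(2M0+M1)/6=29/10
seg 1: a=3, c=M1/2=-9/10, d=(M2−M1)/(6·2)=3/20, b=Δ1−h1·(2M1+M2)/6=1/5
t_q=4 → seg 1, τ=1; S=3+1/5·τ+-9/10·τ²+3/20·τ³=49/20

  seg 0: a=-3 b=29/10 c=0 d=-1/10
  seg 1: a=3 b=1/5 c=-9/10 d=3/20
S(4) = 49/20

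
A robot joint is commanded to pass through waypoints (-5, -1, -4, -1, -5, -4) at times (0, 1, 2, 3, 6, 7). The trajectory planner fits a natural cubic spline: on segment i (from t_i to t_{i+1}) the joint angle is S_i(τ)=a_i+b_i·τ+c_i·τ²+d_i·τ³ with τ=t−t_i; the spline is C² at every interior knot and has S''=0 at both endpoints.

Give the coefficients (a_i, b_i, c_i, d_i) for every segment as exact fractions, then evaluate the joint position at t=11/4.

Δ: Δ0=4, Δ1=-3, Δ2=3, Δ3=-4/3, Δ4=1
row 1: diag=4, rhs=-42; c'=1/4, d'=-21/2
row 2: denom=4−1·1/4=15/4; d'=(36−1·-21/2)/(15/4)=62/5
row 3: denom=8−1·4/15=116/15; d'=(-26−1·62/5)/(116/15)=-144/29
row 4: denom=8−3·45/116=793/116; d'=(14−3·-144/29)/(793/116)=3352/793
back: M4=3352/793
back: M3=-144/29−45/116·3352/793=-5238/793
back: M2=62/5−4/15·-5238/793=11230/793
back: M1=-21/2−1/4·11230/793=-11134/793
M: M0=0, M1=-11134/793, M2=11230/793, M3=-5238/793, M4=3352/793, M5=0
seg 0: a=-5, c=M0/2=0, d=(M1−M0)/(6·1)=-5567/2379, b=Δ0−h0·(2M0+M1)/6=15083/2379
seg 1: a=-1, c=M1/2=-5567/793, d=(M2−M1)/(6·1)=11182/2379, b=Δ1−h1·(2M1+M2)/6=-1618/2379
seg 2: a=-4, c=M2/2=5615/793, d=(M3−M2)/(6·1)=-8234/2379, b=Δ2−h2·(2M2+M3)/6=-1474/2379
seg 3: a=-1, c=M3/2=-2619/793, d=(M4−M3)/(6·3)=4295/7137, b=Δ3−h3·(2M3+M4)/6=578/183
seg 4: a=-5, c=M4/2=1676/793, d=(M5−M4)/(6·1)=-1676/2379, b=Δ4−h4·(2M4+M5)/6=-973/2379
t_q=11/4 → seg 2, τ=3/4; S=-4+-1474/2379·τ+5615/793·τ²+-8234/2379·τ³=-49279/25376

  seg 0: a=-5 b=15083/2379 c=0 d=-5567/2379
  seg 1: a=-1 b=-1618/2379 c=-5567/793 d=11182/2379
  seg 2: a=-4 b=-1474/2379 c=5615/793 d=-8234/2379
  seg 3: a=-1 b=578/183 c=-2619/793 d=4295/7137
  seg 4: a=-5 b=-973/2379 c=1676/793 d=-1676/2379
S(11/4) = -49279/25376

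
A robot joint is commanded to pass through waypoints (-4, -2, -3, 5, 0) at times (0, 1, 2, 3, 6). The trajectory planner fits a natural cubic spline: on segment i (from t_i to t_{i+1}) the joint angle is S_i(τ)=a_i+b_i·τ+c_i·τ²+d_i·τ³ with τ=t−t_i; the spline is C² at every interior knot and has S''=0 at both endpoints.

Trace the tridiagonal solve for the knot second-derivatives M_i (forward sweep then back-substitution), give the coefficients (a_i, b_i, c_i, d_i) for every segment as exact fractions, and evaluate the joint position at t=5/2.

Δ: Δ0=2, Δ1=-1, Δ2=8, Δ3=-5/3
row 1: diag=4, rhs=-18; c'=1/4, d'=-9/2
row 2: denom=4−1·1/4=15/4; d'=(54−1·-9/2)/(15/4)=78/5
row 3: denom=8−1·4/15=116/15; d'=(-58−1·78/5)/(116/15)=-276/29
back: M3=-276/29
back: M2=78/5−4/15·-276/29=526/29
back: M1=-9/2−1/4·526/29=-262/29
M: M0=0, M1=-262/29, M2=526/29, M3=-276/29, M4=0
seg 0: a=-4, c=M0/2=0, d=(M1−M0)/(6·1)=-131/87, b=Δ0−h0·(2M0+M1)/6=305/87
seg 1: a=-2, c=M1/2=-131/29, d=(M2−M1)/(6·1)=394/87, b=Δ1−h1·(2M1+M2)/6=-88/87
seg 2: a=-3, c=M2/2=263/29, d=(M3−M2)/(6·1)=-401/87, b=Δ2−h2·(2M2+M3)/6=308/87
seg 3: a=5, c=M3/2=-138/29, d=(M4−M3)/(6·3)=46/87, b=Δ3−h3·(2M3+M4)/6=683/87
t_q=5/2 → seg 2, τ=1/2; S=-3+308/87·τ+263/29·τ²+-401/87·τ³=107/232

  seg 0: a=-4 b=305/87 c=0 d=-131/87
  seg 1: a=-2 b=-88/87 c=-131/29 d=394/87
  seg 2: a=-3 b=308/87 c=263/29 d=-401/87
  seg 3: a=5 b=683/87 c=-138/29 d=46/87
S(5/2) = 107/232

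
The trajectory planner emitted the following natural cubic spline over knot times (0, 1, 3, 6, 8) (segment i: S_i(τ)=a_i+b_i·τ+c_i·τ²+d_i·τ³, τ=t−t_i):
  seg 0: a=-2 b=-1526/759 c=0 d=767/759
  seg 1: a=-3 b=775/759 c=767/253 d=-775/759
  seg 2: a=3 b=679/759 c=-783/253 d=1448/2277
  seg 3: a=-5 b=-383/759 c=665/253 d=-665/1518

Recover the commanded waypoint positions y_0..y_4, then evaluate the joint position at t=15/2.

y_0=-2 y_1=-3 y_2=3 y_3=-5 y_4=1
S(15/2) = -5349/4048

y_0 = S_0(0) = a_0 = -2
y_1 = S_1(0) = a_1 = -3
y_2 = S_2(0) = a_2 = 3
y_3 = S_3(0) = a_3 = -5
y_4 = S_3(2) = 1
t_q=15/2 is in segment 3 (τ=3/2); S_3(τ)=-5349/4048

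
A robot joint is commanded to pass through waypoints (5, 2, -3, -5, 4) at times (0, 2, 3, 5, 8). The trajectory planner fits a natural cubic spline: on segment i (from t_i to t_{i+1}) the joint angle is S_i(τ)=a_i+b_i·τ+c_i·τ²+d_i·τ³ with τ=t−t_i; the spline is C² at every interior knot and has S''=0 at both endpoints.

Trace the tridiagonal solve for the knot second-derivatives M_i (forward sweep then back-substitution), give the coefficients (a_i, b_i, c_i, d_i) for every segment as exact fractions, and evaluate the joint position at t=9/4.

Δ: Δ0=-3/2, Δ1=-5, Δ2=-1, Δ3=3
row 1: diag=6, rhs=-21; c'=1/6, d'=-7/2
row 2: denom=6−1·1/6=35/6; d'=(24−1·-7/2)/(35/6)=33/7
row 3: denom=10−2·12/35=326/35; d'=(24−2·33/7)/(326/35)=255/163
back: M3=255/163
back: M2=33/7−12/35·255/163=681/163
back: M1=-7/2−1/6·681/163=-684/163
M: M0=0, M1=-684/163, M2=681/163, M3=255/163, M4=0
seg 0: a=5, c=M0/2=0, d=(M1−M0)/(6·2)=-57/163, b=Δ0−h0·(2M0+M1)/6=-33/326
seg 1: a=2, c=M1/2=-342/163, d=(M2−M1)/(6·1)=455/326, b=Δ1−h1·(2M1+M2)/6=-1401/326
seg 2: a=-3, c=M2/2=681/326, d=(M3−M2)/(6·2)=-71/326, b=Δ2−h2·(2M2+M3)/6=-702/163
seg 3: a=-5, c=M3/2=255/326, d=(M4−M3)/(6·3)=-85/978, b=Δ3−h3·(2M3+M4)/6=234/163
t_q=9/4 → seg 1, τ=1/4; S=2+-1401/326·τ+-342/163·τ²+455/326·τ³=17031/20864

  seg 0: a=5 b=-33/326 c=0 d=-57/163
  seg 1: a=2 b=-1401/326 c=-342/163 d=455/326
  seg 2: a=-3 b=-702/163 c=681/326 d=-71/326
  seg 3: a=-5 b=234/163 c=255/326 d=-85/978
S(9/4) = 17031/20864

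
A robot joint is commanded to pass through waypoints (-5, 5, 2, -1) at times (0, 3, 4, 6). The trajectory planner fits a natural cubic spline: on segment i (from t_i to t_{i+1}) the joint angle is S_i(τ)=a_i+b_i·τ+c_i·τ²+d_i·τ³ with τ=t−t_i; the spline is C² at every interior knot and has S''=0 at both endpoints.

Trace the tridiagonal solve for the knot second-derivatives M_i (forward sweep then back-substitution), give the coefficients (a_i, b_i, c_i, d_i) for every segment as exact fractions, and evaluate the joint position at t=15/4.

Δ: Δ0=10/3, Δ1=-3, Δ2=-3/2
row 1: diag=8, rhs=-38; c'=1/8, d'=-19/4
row 2: denom=6−1·1/8=47/8; d'=(9−1·-19/4)/(47/8)=110/47
back: M2=110/47
back: M1=-19/4−1/8·110/47=-237/47
M: M0=0, M1=-237/47, M2=110/47, M3=0
seg 0: a=-5, c=M0/2=0, d=(M1−M0)/(6·3)=-79/282, b=Δ0−h0·(2M0+M1)/6=1651/282
seg 1: a=5, c=M1/2=-237/94, d=(M2−M1)/(6·1)=347/282, b=Δ1−h1·(2M1+M2)/6=-241/141
seg 2: a=2, c=M2/2=55/47, d=(M3−M2)/(6·2)=-55/282, b=Δ2−h2·(2M2+M3)/6=-863/282
t_q=15/4 → seg 1, τ=3/4; S=5+-241/141·τ+-237/94·τ²+347/282·τ³=16959/6016

  seg 0: a=-5 b=1651/282 c=0 d=-79/282
  seg 1: a=5 b=-241/141 c=-237/94 d=347/282
  seg 2: a=2 b=-863/282 c=55/47 d=-55/282
S(15/4) = 16959/6016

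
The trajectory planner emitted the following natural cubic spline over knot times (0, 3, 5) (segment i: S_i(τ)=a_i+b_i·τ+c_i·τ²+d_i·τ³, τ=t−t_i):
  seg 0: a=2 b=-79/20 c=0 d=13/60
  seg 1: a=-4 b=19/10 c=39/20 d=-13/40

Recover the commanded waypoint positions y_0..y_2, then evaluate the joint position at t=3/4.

y_0=2 y_1=-4 y_2=5
S(3/4) = -223/256

y_0 = S_0(0) = a_0 = 2
y_1 = S_1(0) = a_1 = -4
y_2 = S_1(2) = 5
t_q=3/4 is in segment 0 (τ=3/4); S_0(τ)=-223/256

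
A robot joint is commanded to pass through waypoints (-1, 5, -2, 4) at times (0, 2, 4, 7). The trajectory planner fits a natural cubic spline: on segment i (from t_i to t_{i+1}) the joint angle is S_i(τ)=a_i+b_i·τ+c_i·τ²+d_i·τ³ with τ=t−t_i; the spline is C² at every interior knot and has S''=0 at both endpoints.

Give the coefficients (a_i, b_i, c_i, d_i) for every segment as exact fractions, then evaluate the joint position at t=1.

Δ: Δ0=3, Δ1=-7/2, Δ2=2
row 1: diag=8, rhs=-39; c'=1/4, d'=-39/8
row 2: denom=10−2·1/4=19/2; d'=(33−2·-39/8)/(19/2)=9/2
back: M2=9/2
back: M1=-39/8−1/4·9/2=-6
M: M0=0, M1=-6, M2=9/2, M3=0
seg 0: a=-1, c=M0/2=0, d=(M1−M0)/(6·2)=-1/2, b=Δ0−h0·(2M0+M1)/6=5
seg 1: a=5, c=M1/2=-3, d=(M2−M1)/(6·2)=7/8, b=Δ1−h1·(2M1+M2)/6=-1
seg 2: a=-2, c=M2/2=9/4, d=(M3−M2)/(6·3)=-1/4, b=Δ2−h2·(2M2+M3)/6=-5/2
t_q=1 → seg 0, τ=1; S=-1+5·τ+0·τ²+-1/2·τ³=7/2

  seg 0: a=-1 b=5 c=0 d=-1/2
  seg 1: a=5 b=-1 c=-3 d=7/8
  seg 2: a=-2 b=-5/2 c=9/4 d=-1/4
S(1) = 7/2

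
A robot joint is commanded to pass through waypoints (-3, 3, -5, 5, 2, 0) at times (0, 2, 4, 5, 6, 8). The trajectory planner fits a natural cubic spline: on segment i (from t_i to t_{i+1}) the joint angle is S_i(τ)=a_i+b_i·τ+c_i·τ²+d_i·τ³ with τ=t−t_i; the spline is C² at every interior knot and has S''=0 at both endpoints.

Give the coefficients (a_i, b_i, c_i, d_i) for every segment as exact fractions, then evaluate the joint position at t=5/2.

  seg 0: a=-3 b=1587/241 c=0 d=-216/241
  seg 1: a=3 b=-1005/241 c=-1296/241 d=2633/964
  seg 2: a=-5 b=1710/241 c=5307/482 d=-3907/482
  seg 3: a=5 b=2313/482 c=-3207/241 d=2655/482
  seg 4: a=2 b=-1275/241 c=1551/482 d=-517/964
S(5/2) = -679/7712

Δ: Δ0=3, Δ1=-4, Δ2=10, Δ3=-3, Δ4=-1
row 1: diag=8, rhs=-42; c'=1/4, d'=-21/4
row 2: denom=6−2·1/4=11/2; d'=(84−2·-21/4)/(11/2)=189/11
row 3: denom=4−1·2/11=42/11; d'=(-78−1·189/11)/(42/11)=-349/14
row 4: denom=6−1·11/42=241/42; d'=(12−1·-349/14)/(241/42)=1551/241
back: M4=1551/241
back: M3=-349/14−11/42·1551/241=-6414/241
back: M2=189/11−2/11·-6414/241=5307/241
back: M1=-21/4−1/4·5307/241=-2592/241
M: M0=0, M1=-2592/241, M2=5307/241, M3=-6414/241, M4=1551/241, M5=0
seg 0: a=-3, c=M0/2=0, d=(M1−M0)/(6·2)=-216/241, b=Δ0−h0·(2M0+M1)/6=1587/241
seg 1: a=3, c=M1/2=-1296/241, d=(M2−M1)/(6·2)=2633/964, b=Δ1−h1·(2M1+M2)/6=-1005/241
seg 2: a=-5, c=M2/2=5307/482, d=(M3−M2)/(6·1)=-3907/482, b=Δ2−h2·(2M2+M3)/6=1710/241
seg 3: a=5, c=M3/2=-3207/241, d=(M4−M3)/(6·1)=2655/482, b=Δ3−h3·(2M3+M4)/6=2313/482
seg 4: a=2, c=M4/2=1551/482, d=(M5−M4)/(6·2)=-517/964, b=Δ4−h4·(2M4+M5)/6=-1275/241
t_q=5/2 → seg 1, τ=1/2; S=3+-1005/241·τ+-1296/241·τ²+2633/964·τ³=-679/7712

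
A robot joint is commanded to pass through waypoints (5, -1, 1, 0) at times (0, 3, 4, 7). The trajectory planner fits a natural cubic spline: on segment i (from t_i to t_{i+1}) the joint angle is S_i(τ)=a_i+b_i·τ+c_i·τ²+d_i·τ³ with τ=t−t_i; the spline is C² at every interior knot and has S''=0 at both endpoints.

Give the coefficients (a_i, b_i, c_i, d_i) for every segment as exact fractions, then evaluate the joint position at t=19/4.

Δ: Δ0=-2, Δ1=2, Δ2=-1/3
row 1: diag=8, rhs=24; c'=1/8, d'=3
row 2: denom=8−1·1/8=63/8; d'=(-14−1·3)/(63/8)=-136/63
back: M2=-136/63
back: M1=3−1/8·-136/63=206/63
M: M0=0, M1=206/63, M2=-136/63, M3=0
seg 0: a=5, c=M0/2=0, d=(M1−M0)/(6·3)=103/567, b=Δ0−h0·(2M0+M1)/6=-229/63
seg 1: a=-1, c=M1/2=103/63, d=(M2−M1)/(6·1)=-19/21, b=Δ1−h1·(2M1+M2)/6=80/63
seg 2: a=1, c=M2/2=-68/63, d=(M3−M2)/(6·3)=68/567, b=Δ2−h2·(2M2+M3)/6=115/63
t_q=19/4 → seg 2, τ=3/4; S=1+115/63·τ+-68/63·τ²+68/567·τ³=29/16

  seg 0: a=5 b=-229/63 c=0 d=103/567
  seg 1: a=-1 b=80/63 c=103/63 d=-19/21
  seg 2: a=1 b=115/63 c=-68/63 d=68/567
S(19/4) = 29/16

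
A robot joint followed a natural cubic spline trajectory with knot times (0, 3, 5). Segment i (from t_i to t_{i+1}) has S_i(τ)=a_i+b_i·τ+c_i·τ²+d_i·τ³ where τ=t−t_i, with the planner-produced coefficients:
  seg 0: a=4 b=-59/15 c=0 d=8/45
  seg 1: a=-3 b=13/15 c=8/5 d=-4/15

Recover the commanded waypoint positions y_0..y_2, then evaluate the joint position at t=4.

y_0=4 y_1=-3 y_2=3
S(4) = -4/5

y_0 = S_0(0) = a_0 = 4
y_1 = S_1(0) = a_1 = -3
y_2 = S_1(2) = 3
t_q=4 is in segment 1 (τ=1); S_1(τ)=-4/5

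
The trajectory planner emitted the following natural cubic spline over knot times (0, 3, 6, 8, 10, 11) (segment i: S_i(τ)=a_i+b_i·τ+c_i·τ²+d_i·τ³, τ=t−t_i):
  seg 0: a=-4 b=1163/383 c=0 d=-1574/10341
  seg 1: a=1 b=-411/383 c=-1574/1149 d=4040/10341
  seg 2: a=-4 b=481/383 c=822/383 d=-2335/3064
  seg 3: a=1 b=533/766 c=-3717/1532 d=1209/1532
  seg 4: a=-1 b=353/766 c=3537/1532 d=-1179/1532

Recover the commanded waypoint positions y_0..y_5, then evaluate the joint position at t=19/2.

y_0=-4 y_1=1 y_2=-4 y_3=1 y_4=-1 y_5=1
S(19/2) = -9215/12256

y_0 = S_0(0) = a_0 = -4
y_1 = S_1(0) = a_1 = 1
y_2 = S_2(0) = a_2 = -4
y_3 = S_3(0) = a_3 = 1
y_4 = S_4(0) = a_4 = -1
y_5 = S_4(1) = 1
t_q=19/2 is in segment 3 (τ=3/2); S_3(τ)=-9215/12256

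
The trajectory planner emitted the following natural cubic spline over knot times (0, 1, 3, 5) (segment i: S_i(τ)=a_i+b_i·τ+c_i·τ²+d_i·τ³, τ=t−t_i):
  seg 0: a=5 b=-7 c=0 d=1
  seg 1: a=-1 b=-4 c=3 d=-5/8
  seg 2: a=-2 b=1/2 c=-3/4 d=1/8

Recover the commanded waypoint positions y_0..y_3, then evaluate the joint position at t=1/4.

y_0 = S_0(0) = a_0 = 5
y_1 = S_1(0) = a_1 = -1
y_2 = S_2(0) = a_2 = -2
y_3 = S_2(2) = -3
t_q=1/4 is in segment 0 (τ=1/4); S_0(τ)=209/64

y_0=5 y_1=-1 y_2=-2 y_3=-3
S(1/4) = 209/64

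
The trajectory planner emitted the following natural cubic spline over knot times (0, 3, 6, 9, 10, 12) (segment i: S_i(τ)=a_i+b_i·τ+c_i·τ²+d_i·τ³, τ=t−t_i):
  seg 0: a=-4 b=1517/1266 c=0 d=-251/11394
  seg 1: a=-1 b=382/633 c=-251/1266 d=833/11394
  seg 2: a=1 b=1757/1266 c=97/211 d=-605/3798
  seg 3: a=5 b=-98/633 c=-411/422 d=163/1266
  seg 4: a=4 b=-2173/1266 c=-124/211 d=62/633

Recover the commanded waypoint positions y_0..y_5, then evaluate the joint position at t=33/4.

y_0 = S_0(0) = a_0 = -4
y_1 = S_1(0) = a_1 = -1
y_2 = S_2(0) = a_2 = 1
y_3 = S_3(0) = a_3 = 5
y_4 = S_4(0) = a_4 = 4
y_5 = S_4(2) = -1
t_q=33/4 is in segment 2 (τ=9/4); S_2(τ)=125195/27008

y_0=-4 y_1=-1 y_2=1 y_3=5 y_4=4 y_5=-1
S(33/4) = 125195/27008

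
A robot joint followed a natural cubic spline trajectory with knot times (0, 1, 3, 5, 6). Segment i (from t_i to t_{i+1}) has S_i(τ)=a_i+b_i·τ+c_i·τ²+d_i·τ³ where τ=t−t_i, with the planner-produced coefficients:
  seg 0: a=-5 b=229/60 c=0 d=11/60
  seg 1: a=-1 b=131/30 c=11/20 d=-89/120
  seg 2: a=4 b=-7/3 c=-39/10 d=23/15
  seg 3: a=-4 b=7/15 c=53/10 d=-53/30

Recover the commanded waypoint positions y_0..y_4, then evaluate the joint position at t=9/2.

y_0=-5 y_1=-1 y_2=4 y_3=-4 y_4=0
S(9/2) = -31/10

y_0 = S_0(0) = a_0 = -5
y_1 = S_1(0) = a_1 = -1
y_2 = S_2(0) = a_2 = 4
y_3 = S_3(0) = a_3 = -4
y_4 = S_3(1) = 0
t_q=9/2 is in segment 2 (τ=3/2); S_2(τ)=-31/10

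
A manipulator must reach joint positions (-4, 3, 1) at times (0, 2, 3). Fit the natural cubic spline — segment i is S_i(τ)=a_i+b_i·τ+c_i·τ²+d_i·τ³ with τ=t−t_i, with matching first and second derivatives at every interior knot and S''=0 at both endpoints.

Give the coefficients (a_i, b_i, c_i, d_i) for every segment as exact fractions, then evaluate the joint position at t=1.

Δ: Δ0=7/2, Δ1=-2
row 1: diag=6, rhs=-33; c'=1/6, d'=-11/2
back: M1=-11/2
M: M0=0, M1=-11/2, M2=0
seg 0: a=-4, c=M0/2=0, d=(M1−M0)/(6·2)=-11/24, b=Δ0−h0·(2M0+M1)/6=16/3
seg 1: a=3, c=M1/2=-11/4, d=(M2−M1)/(6·1)=11/12, b=Δ1−h1·(2M1+M2)/6=-1/6
t_q=1 → seg 0, τ=1; S=-4+16/3·τ+0·τ²+-11/24·τ³=7/8

  seg 0: a=-4 b=16/3 c=0 d=-11/24
  seg 1: a=3 b=-1/6 c=-11/4 d=11/12
S(1) = 7/8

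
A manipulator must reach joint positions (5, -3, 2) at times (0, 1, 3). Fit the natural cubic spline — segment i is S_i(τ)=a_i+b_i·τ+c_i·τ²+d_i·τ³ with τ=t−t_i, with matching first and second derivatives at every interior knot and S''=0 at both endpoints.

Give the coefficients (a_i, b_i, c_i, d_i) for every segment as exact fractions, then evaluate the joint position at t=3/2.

Δ: Δ0=-8, Δ1=5/2
row 1: diag=6, rhs=63; c'=1/3, d'=21/2
back: M1=21/2
M: M0=0, M1=21/2, M2=0
seg 0: a=5, c=M0/2=0, d=(M1−M0)/(6·1)=7/4, b=Δ0−h0·(2M0+M1)/6=-39/4
seg 1: a=-3, c=M1/2=21/4, d=(M2−M1)/(6·2)=-7/8, b=Δ1−h1·(2M1+M2)/6=-9/2
t_q=3/2 → seg 1, τ=1/2; S=-3+-9/2·τ+21/4·τ²+-7/8·τ³=-259/64

  seg 0: a=5 b=-39/4 c=0 d=7/4
  seg 1: a=-3 b=-9/2 c=21/4 d=-7/8
S(3/2) = -259/64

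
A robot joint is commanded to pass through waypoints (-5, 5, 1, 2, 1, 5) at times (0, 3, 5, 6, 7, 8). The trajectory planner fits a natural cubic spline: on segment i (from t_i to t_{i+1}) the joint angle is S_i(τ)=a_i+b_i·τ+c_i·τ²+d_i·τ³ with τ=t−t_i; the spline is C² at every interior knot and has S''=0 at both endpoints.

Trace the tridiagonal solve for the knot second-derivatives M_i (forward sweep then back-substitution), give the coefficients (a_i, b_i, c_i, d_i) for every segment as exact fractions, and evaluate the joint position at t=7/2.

  seg 0: a=-5 b=3293/600 c=0 d=-431/1800
  seg 1: a=5 b=-293/300 c=-431/200 d=493/600
  seg 2: a=1 b=79/300 c=111/40 d=-1223/600
  seg 3: a=2 b=-181/600 c=-167/50 d=317/120
  seg 4: a=1 b=283/300 c=917/200 d=-917/600
S(7/2) = 6521/1600

Δ: Δ0=10/3, Δ1=-2, Δ2=1, Δ3=-1, Δ4=4
row 1: diag=10, rhs=-32; c'=1/5, d'=-16/5
row 2: denom=6−2·1/5=28/5; d'=(18−2·-16/5)/(28/5)=61/14
row 3: denom=4−1·5/28=107/28; d'=(-12−1·61/14)/(107/28)=-458/107
row 4: denom=4−1·28/107=400/107; d'=(30−1·-458/107)/(400/107)=917/100
back: M4=917/100
back: M3=-458/107−28/107·917/100=-167/25
back: M2=61/14−5/28·-167/25=111/20
back: M1=-16/5−1/5·111/20=-431/100
M: M0=0, M1=-431/100, M2=111/20, M3=-167/25, M4=917/100, M5=0
seg 0: a=-5, c=M0/2=0, d=(M1−M0)/(6·3)=-431/1800, b=Δ0−h0·(2M0+M1)/6=3293/600
seg 1: a=5, c=M1/2=-431/200, d=(M2−M1)/(6·2)=493/600, b=Δ1−h1·(2M1+M2)/6=-293/300
seg 2: a=1, c=M2/2=111/40, d=(M3−M2)/(6·1)=-1223/600, b=Δ2−h2·(2M2+M3)/6=79/300
seg 3: a=2, c=M3/2=-167/50, d=(M4−M3)/(6·1)=317/120, b=Δ3−h3·(2M3+M4)/6=-181/600
seg 4: a=1, c=M4/2=917/200, d=(M5−M4)/(6·1)=-917/600, b=Δ4−h4·(2M4+M5)/6=283/300
t_q=7/2 → seg 1, τ=1/2; S=5+-293/300·τ+-431/200·τ²+493/600·τ³=6521/1600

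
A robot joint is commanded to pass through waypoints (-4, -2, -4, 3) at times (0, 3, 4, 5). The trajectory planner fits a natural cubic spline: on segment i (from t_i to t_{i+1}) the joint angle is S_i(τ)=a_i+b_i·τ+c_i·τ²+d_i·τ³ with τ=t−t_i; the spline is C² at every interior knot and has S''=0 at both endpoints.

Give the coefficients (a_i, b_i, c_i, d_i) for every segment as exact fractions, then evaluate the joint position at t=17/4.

  seg 0: a=-4 b=239/93 c=0 d=-59/279
  seg 1: a=-2 b=-292/93 c=-59/31 d=283/93
  seg 2: a=-4 b=203/93 c=224/31 d=-224/93
S(17/4) = -377/124

Δ: Δ0=2/3, Δ1=-2, Δ2=7
row 1: diag=8, rhs=-16; c'=1/8, d'=-2
row 2: denom=4−1·1/8=31/8; d'=(54−1·-2)/(31/8)=448/31
back: M2=448/31
back: M1=-2−1/8·448/31=-118/31
M: M0=0, M1=-118/31, M2=448/31, M3=0
seg 0: a=-4, c=M0/2=0, d=(M1−M0)/(6·3)=-59/279, b=Δ0−h0·(2M0+M1)/6=239/93
seg 1: a=-2, c=M1/2=-59/31, d=(M2−M1)/(6·1)=283/93, b=Δ1−h1·(2M1+M2)/6=-292/93
seg 2: a=-4, c=M2/2=224/31, d=(M3−M2)/(6·1)=-224/93, b=Δ2−h2·(2M2+M3)/6=203/93
t_q=17/4 → seg 2, τ=1/4; S=-4+203/93·τ+224/31·τ²+-224/93·τ³=-377/124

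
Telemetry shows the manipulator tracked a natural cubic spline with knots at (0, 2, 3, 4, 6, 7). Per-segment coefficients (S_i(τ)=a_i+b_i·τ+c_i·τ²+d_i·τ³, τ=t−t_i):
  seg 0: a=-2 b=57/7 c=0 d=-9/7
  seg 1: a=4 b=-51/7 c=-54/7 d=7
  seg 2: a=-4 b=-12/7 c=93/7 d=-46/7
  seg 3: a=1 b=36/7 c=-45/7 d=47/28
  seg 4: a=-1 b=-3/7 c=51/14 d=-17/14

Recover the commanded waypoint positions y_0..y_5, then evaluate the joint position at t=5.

y_0=-2 y_1=4 y_2=-4 y_3=1 y_4=-1 y_5=1
S(5) = 39/28

y_0 = S_0(0) = a_0 = -2
y_1 = S_1(0) = a_1 = 4
y_2 = S_2(0) = a_2 = -4
y_3 = S_3(0) = a_3 = 1
y_4 = S_4(0) = a_4 = -1
y_5 = S_4(1) = 1
t_q=5 is in segment 3 (τ=1); S_3(τ)=39/28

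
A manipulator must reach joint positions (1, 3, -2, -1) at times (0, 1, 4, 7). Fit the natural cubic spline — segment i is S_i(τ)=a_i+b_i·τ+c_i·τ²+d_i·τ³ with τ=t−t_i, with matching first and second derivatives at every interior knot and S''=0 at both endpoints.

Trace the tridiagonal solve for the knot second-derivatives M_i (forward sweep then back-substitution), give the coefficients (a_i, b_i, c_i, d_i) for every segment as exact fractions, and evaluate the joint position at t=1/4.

Δ: Δ0=2, Δ1=-5/3, Δ2=1/3
row 1: diag=8, rhs=-22; c'=3/8, d'=-11/4
row 2: denom=12−3·3/8=87/8; d'=(12−3·-11/4)/(87/8)=54/29
back: M2=54/29
back: M1=-11/4−3/8·54/29=-100/29
M: M0=0, M1=-100/29, M2=54/29, M3=0
seg 0: a=1, c=M0/2=0, d=(M1−M0)/(6·1)=-50/87, b=Δ0−h0·(2M0+M1)/6=224/87
seg 1: a=3, c=M1/2=-50/29, d=(M2−M1)/(6·3)=77/261, b=Δ1−h1·(2M1+M2)/6=74/87
seg 2: a=-2, c=M2/2=27/29, d=(M3−M2)/(6·3)=-3/29, b=Δ2−h2·(2M2+M3)/6=-133/87
t_q=1/4 → seg 0, τ=1/4; S=1+224/87·τ+0·τ²+-50/87·τ³=1517/928

  seg 0: a=1 b=224/87 c=0 d=-50/87
  seg 1: a=3 b=74/87 c=-50/29 d=77/261
  seg 2: a=-2 b=-133/87 c=27/29 d=-3/29
S(1/4) = 1517/928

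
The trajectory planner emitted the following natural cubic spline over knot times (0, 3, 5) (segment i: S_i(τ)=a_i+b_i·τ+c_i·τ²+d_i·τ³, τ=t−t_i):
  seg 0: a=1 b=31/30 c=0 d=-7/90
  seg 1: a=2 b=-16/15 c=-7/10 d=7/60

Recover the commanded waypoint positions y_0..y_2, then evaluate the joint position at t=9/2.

y_0 = S_0(0) = a_0 = 1
y_1 = S_1(0) = a_1 = 2
y_2 = S_1(2) = -2
t_q=9/2 is in segment 1 (τ=3/2); S_1(τ)=-25/32

y_0=1 y_1=2 y_2=-2
S(9/2) = -25/32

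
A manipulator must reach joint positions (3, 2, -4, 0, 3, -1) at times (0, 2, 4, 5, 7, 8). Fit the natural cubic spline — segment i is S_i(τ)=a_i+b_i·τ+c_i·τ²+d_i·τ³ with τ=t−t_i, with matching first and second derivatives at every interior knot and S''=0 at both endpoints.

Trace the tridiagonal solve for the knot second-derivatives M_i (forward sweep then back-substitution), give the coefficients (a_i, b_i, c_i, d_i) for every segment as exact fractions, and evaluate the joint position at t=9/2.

  seg 0: a=3 b=581/680 c=0 d=-921/2720
  seg 1: a=2 b=-1091/340 c=-2763/1360 d=581/544
  seg 2: a=-4 b=1007/680 c=372/85 d=-1263/680
  seg 3: a=0 b=317/68 c=-813/680 d=-131/680
  seg 4: a=3 b=-827/340 c=-1599/680 d=533/680
S(9/2) = -13043/5440

Δ: Δ0=-1/2, Δ1=-3, Δ2=4, Δ3=3/2, Δ4=-4
row 1: diag=8, rhs=-15; c'=1/4, d'=-15/8
row 2: denom=6−2·1/4=11/2; d'=(42−2·-15/8)/(11/2)=183/22
row 3: denom=6−1·2/11=64/11; d'=(-15−1·183/22)/(64/11)=-513/128
row 4: denom=6−2·11/32=85/16; d'=(-33−2·-513/128)/(85/16)=-1599/340
back: M4=-1599/340
back: M3=-513/128−11/32·-1599/340=-813/340
back: M2=183/22−2/11·-813/340=744/85
back: M1=-15/8−1/4·744/85=-2763/680
M: M0=0, M1=-2763/680, M2=744/85, M3=-813/340, M4=-1599/340, M5=0
seg 0: a=3, c=M0/2=0, d=(M1−M0)/(6·2)=-921/2720, b=Δ0−h0·(2M0+M1)/6=581/680
seg 1: a=2, c=M1/2=-2763/1360, d=(M2−M1)/(6·2)=581/544, b=Δ1−h1·(2M1+M2)/6=-1091/340
seg 2: a=-4, c=M2/2=372/85, d=(M3−M2)/(6·1)=-1263/680, b=Δ2−h2·(2M2+M3)/6=1007/680
seg 3: a=0, c=M3/2=-813/680, d=(M4−M3)/(6·2)=-131/680, b=Δ3−h3·(2M3+M4)/6=317/68
seg 4: a=3, c=M4/2=-1599/680, d=(M5−M4)/(6·1)=533/680, b=Δ4−h4·(2M4+M5)/6=-827/340
t_q=9/2 → seg 2, τ=1/2; S=-4+1007/680·τ+372/85·τ²+-1263/680·τ³=-13043/5440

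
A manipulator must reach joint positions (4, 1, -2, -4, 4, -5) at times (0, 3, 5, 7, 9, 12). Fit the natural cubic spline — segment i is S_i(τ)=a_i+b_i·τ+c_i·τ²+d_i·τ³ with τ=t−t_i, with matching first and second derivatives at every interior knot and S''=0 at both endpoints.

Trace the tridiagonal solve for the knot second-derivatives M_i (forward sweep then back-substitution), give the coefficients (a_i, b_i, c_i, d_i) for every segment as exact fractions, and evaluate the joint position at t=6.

  seg 0: a=4 b=-211/224 c=0 d=-13/2016
  seg 1: a=1 b=-125/112 c=-13/224 d=-15/224
  seg 2: a=-2 b=-241/112 c=-103/224 d=29/56
  seg 3: a=-4 b=249/112 c=593/224 d=-197/224
  seg 4: a=4 b=253/112 c=-589/224 d=589/2016
S(6) = -131/32

Δ: Δ0=-1, Δ1=-3/2, Δ2=-1, Δ3=4, Δ4=-3
row 1: diag=10, rhs=-3; c'=1/5, d'=-3/10
row 2: denom=8−2·1/5=38/5; d'=(3−2·-3/10)/(38/5)=9/19
row 3: denom=8−2·5/19=142/19; d'=(30−2·9/19)/(142/19)=276/71
row 4: denom=10−2·19/71=672/71; d'=(-42−2·276/71)/(672/71)=-589/112
back: M4=-589/112
back: M3=276/71−19/71·-589/112=593/112
back: M2=9/19−5/19·593/112=-103/112
back: M1=-3/10−1/5·-103/112=-13/112
M: M0=0, M1=-13/112, M2=-103/112, M3=593/112, M4=-589/112, M5=0
seg 0: a=4, c=M0/2=0, d=(M1−M0)/(6·3)=-13/2016, b=Δ0−h0·(2M0+M1)/6=-211/224
seg 1: a=1, c=M1/2=-13/224, d=(M2−M1)/(6·2)=-15/224, b=Δ1−h1·(2M1+M2)/6=-125/112
seg 2: a=-2, c=M2/2=-103/224, d=(M3−M2)/(6·2)=29/56, b=Δ2−h2·(2M2+M3)/6=-241/112
seg 3: a=-4, c=M3/2=593/224, d=(M4−M3)/(6·2)=-197/224, b=Δ3−h3·(2M3+M4)/6=249/112
seg 4: a=4, c=M4/2=-589/224, d=(M5−M4)/(6·3)=589/2016, b=Δ4−h4·(2M4+M5)/6=253/112
t_q=6 → seg 2, τ=1; S=-2+-241/112·τ+-103/224·τ²+29/56·τ³=-131/32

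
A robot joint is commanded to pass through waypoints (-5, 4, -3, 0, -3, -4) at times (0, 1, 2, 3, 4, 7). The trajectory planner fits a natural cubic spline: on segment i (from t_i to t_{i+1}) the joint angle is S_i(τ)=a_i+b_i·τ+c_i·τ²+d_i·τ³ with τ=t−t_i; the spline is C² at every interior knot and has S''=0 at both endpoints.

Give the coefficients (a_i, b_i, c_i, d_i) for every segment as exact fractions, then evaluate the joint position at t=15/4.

  seg 0: a=-5 b=18341/1299 c=0 d=-6650/1299
  seg 1: a=4 b=-1609/1299 c=-6650/433 d=12466/1299
  seg 2: a=-3 b=-4111/1299 c=5816/433 d=-9440/1299
  seg 3: a=0 b=2465/1299 c=-3624/433 d=4510/1299
  seg 4: a=-3 b=-5749/1299 c=886/433 d=-886/3897
S(15/4) = -25217/13856

Δ: Δ0=9, Δ1=-7, Δ2=3, Δ3=-3, Δ4=-1/3
row 1: diag=4, rhs=-96; c'=1/4, d'=-24
row 2: denom=4−1·1/4=15/4; d'=(60−1·-24)/(15/4)=112/5
row 3: denom=4−1·4/15=56/15; d'=(-36−1·112/5)/(56/15)=-219/14
row 4: denom=8−1·15/56=433/56; d'=(16−1·-219/14)/(433/56)=1772/433
back: M4=1772/433
back: M3=-219/14−15/56·1772/433=-7248/433
back: M2=112/5−4/15·-7248/433=11632/433
back: M1=-24−1/4·11632/433=-13300/433
M: M0=0, M1=-13300/433, M2=11632/433, M3=-7248/433, M4=1772/433, M5=0
seg 0: a=-5, c=M0/2=0, d=(M1−M0)/(6·1)=-6650/1299, b=Δ0−h0·(2M0+M1)/6=18341/1299
seg 1: a=4, c=M1/2=-6650/433, d=(M2−M1)/(6·1)=12466/1299, b=Δ1−h1·(2M1+M2)/6=-1609/1299
seg 2: a=-3, c=M2/2=5816/433, d=(M3−M2)/(6·1)=-9440/1299, b=Δ2−h2·(2M2+M3)/6=-4111/1299
seg 3: a=0, c=M3/2=-3624/433, d=(M4−M3)/(6·1)=4510/1299, b=Δ3−h3·(2M3+M4)/6=2465/1299
seg 4: a=-3, c=M4/2=886/433, d=(M5−M4)/(6·3)=-886/3897, b=Δ4−h4·(2M4+M5)/6=-5749/1299
t_q=15/4 → seg 3, τ=3/4; S=0+2465/1299·τ+-3624/433·τ²+4510/1299·τ³=-25217/13856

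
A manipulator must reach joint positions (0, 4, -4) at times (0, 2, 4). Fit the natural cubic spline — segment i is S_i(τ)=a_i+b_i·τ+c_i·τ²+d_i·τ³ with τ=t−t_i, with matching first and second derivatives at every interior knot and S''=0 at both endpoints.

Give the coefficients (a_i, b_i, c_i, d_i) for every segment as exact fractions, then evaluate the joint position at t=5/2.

Δ: Δ0=2, Δ1=-4
row 1: diag=8, rhs=-36; c'=1/4, d'=-9/2
back: M1=-9/2
M: M0=0, M1=-9/2, M2=0
seg 0: a=0, c=M0/2=0, d=(M1−M0)/(6·2)=-3/8, b=Δ0−h0·(2M0+M1)/6=7/2
seg 1: a=4, c=M1/2=-9/4, d=(M2−M1)/(6·2)=3/8, b=Δ1−h1·(2M1+M2)/6=-1
t_q=5/2 → seg 1, τ=1/2; S=4+-1·τ+-9/4·τ²+3/8·τ³=191/64

  seg 0: a=0 b=7/2 c=0 d=-3/8
  seg 1: a=4 b=-1 c=-9/4 d=3/8
S(5/2) = 191/64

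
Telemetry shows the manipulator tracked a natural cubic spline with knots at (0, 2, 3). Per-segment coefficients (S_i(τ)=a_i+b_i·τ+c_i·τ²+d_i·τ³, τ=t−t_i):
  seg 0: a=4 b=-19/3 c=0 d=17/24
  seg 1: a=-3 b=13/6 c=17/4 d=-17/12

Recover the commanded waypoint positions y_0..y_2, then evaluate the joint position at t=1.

y_0 = S_0(0) = a_0 = 4
y_1 = S_1(0) = a_1 = -3
y_2 = S_1(1) = 2
t_q=1 is in segment 0 (τ=1); S_0(τ)=-13/8

y_0=4 y_1=-3 y_2=2
S(1) = -13/8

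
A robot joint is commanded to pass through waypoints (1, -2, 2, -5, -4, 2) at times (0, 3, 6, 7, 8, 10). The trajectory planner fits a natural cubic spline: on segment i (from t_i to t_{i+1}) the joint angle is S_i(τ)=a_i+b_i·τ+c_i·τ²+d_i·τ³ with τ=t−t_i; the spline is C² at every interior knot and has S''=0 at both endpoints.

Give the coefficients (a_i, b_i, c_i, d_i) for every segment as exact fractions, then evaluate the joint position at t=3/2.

Δ: Δ0=-1, Δ1=4/3, Δ2=-7, Δ3=1, Δ4=3
row 1: diag=12, rhs=14; c'=1/4, d'=7/6
row 2: denom=8−3·1/4=29/4; d'=(-50−3·7/6)/(29/4)=-214/29
row 3: denom=4−1·4/29=112/29; d'=(48−1·-214/29)/(112/29)=803/56
row 4: denom=6−1·29/112=643/112; d'=(12−1·803/56)/(643/112)=-262/643
back: M4=-262/643
back: M3=803/56−29/112·-262/643=9288/643
back: M2=-214/29−4/29·9288/643=-6026/643
back: M1=7/6−1/4·-6026/643=6770/1929
M: M0=0, M1=6770/1929, M2=-6026/643, M3=9288/643, M4=-262/643, M5=0
seg 0: a=1, c=M0/2=0, d=(M1−M0)/(6·3)=3385/17361, b=Δ0−h0·(2M0+M1)/6=-5314/1929
seg 1: a=-2, c=M1/2=3385/1929, d=(M2−M1)/(6·3)=-12424/17361, b=Δ1−h1·(2M1+M2)/6=4841/1929
seg 2: a=2, c=M2/2=-3013/643, d=(M3−M2)/(6·1)=7657/1929, b=Δ2−h2·(2M2+M3)/6=-12121/1929
seg 3: a=-5, c=M3/2=4644/643, d=(M4−M3)/(6·1)=-4775/1929, b=Δ3−h3·(2M3+M4)/6=-7228/1929
seg 4: a=-4, c=M4/2=-131/643, d=(M5−M4)/(6·2)=131/3858, b=Δ4−h4·(2M4+M5)/6=6311/1929
t_q=3/2 → seg 0, τ=3/2; S=1+-5314/1929·τ+0·τ²+3385/17361·τ³=-12727/5144

  seg 0: a=1 b=-5314/1929 c=0 d=3385/17361
  seg 1: a=-2 b=4841/1929 c=3385/1929 d=-12424/17361
  seg 2: a=2 b=-12121/1929 c=-3013/643 d=7657/1929
  seg 3: a=-5 b=-7228/1929 c=4644/643 d=-4775/1929
  seg 4: a=-4 b=6311/1929 c=-131/643 d=131/3858
S(3/2) = -12727/5144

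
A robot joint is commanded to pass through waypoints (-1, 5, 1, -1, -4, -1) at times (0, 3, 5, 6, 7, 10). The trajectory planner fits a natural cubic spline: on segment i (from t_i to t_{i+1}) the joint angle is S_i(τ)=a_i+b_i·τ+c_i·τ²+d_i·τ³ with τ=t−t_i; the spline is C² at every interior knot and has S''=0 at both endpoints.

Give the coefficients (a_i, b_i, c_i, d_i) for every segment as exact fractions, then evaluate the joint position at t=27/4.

Δ: Δ0=2, Δ1=-2, Δ2=-2, Δ3=-3, Δ4=1
row 1: diag=10, rhs=-24; c'=1/5, d'=-12/5
row 2: denom=6−2·1/5=28/5; d'=(0−2·-12/5)/(28/5)=6/7
row 3: denom=4−1·5/28=107/28; d'=(-6−1·6/7)/(107/28)=-192/107
row 4: denom=8−1·28/107=828/107; d'=(24−1·-192/107)/(828/107)=10/3
back: M4=10/3
back: M3=-192/107−28/107·10/3=-8/3
back: M2=6/7−5/28·-8/3=4/3
back: M1=-12/5−1/5·4/3=-8/3
M: M0=0, M1=-8/3, M2=4/3, M3=-8/3, M4=10/3, M5=0
seg 0: a=-1, c=M0/2=0, d=(M1−M0)/(6·3)=-4/27, b=Δ0−h0·(2M0+M1)/6=10/3
seg 1: a=5, c=M1/2=-4/3, d=(M2−M1)/(6·2)=1/3, b=Δ1−h1·(2M1+M2)/6=-2/3
seg 2: a=1, c=M2/2=2/3, d=(M3−M2)/(6·1)=-2/3, b=Δ2−h2·(2M2+M3)/6=-2
seg 3: a=-1, c=M3/2=-4/3, d=(M4−M3)/(6·1)=1, b=Δ3−h3·(2M3+M4)/6=-8/3
seg 4: a=-4, c=M4/2=5/3, d=(M5−M4)/(6·3)=-5/27, b=Δ4−h4·(2M4+M5)/6=-7/3
t_q=27/4 → seg 3, τ=3/4; S=-1+-8/3·τ+-4/3·τ²+1·τ³=-213/64

  seg 0: a=-1 b=10/3 c=0 d=-4/27
  seg 1: a=5 b=-2/3 c=-4/3 d=1/3
  seg 2: a=1 b=-2 c=2/3 d=-2/3
  seg 3: a=-1 b=-8/3 c=-4/3 d=1
  seg 4: a=-4 b=-7/3 c=5/3 d=-5/27
S(27/4) = -213/64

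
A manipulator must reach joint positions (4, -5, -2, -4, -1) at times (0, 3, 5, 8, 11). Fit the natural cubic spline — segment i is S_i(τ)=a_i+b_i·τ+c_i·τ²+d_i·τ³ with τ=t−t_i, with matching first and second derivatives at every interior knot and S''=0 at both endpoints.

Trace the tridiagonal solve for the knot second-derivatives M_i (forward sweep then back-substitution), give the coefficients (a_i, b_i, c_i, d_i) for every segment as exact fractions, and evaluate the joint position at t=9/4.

Δ: Δ0=-3, Δ1=3/2, Δ2=-2/3, Δ3=1
row 1: diag=10, rhs=27; c'=1/5, d'=27/10
row 2: denom=10−2·1/5=48/5; d'=(-13−2·27/10)/(48/5)=-23/12
row 3: denom=12−3·5/16=177/16; d'=(10−3·-23/12)/(177/16)=84/59
back: M3=84/59
back: M2=-23/12−5/16·84/59=-418/177
back: M1=27/10−1/5·-418/177=1123/354
M: M0=0, M1=1123/354, M2=-418/177, M3=84/59, M4=0
seg 0: a=4, c=M0/2=0, d=(M1−M0)/(6·3)=1123/6372, b=Δ0−h0·(2M0+M1)/6=-3247/708
seg 1: a=-5, c=M1/2=1123/708, d=(M2−M1)/(6·2)=-653/1416, b=Δ1−h1·(2M1+M2)/6=61/354
seg 2: a=-2, c=M2/2=-209/177, d=(M3−M2)/(6·3)=335/1593, b=Δ2−h2·(2M2+M3)/6=58/59
seg 3: a=-4, c=M3/2=42/59, d=(M4−M3)/(6·3)=-14/177, b=Δ3−h3·(2M3+M4)/6=-25/59
t_q=9/4 → seg 0, τ=9/4; S=4+-3247/708·τ+0·τ²+1123/6372·τ³=-65119/15104

  seg 0: a=4 b=-3247/708 c=0 d=1123/6372
  seg 1: a=-5 b=61/354 c=1123/708 d=-653/1416
  seg 2: a=-2 b=58/59 c=-209/177 d=335/1593
  seg 3: a=-4 b=-25/59 c=42/59 d=-14/177
S(9/4) = -65119/15104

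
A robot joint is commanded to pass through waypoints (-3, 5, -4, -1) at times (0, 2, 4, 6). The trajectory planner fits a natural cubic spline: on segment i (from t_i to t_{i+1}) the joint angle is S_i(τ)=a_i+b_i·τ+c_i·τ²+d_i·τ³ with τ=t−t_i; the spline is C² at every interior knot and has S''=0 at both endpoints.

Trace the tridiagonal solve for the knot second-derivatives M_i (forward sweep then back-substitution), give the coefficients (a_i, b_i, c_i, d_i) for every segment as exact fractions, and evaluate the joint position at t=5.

  seg 0: a=-3 b=20/3 c=0 d=-2/3
  seg 1: a=5 b=-4/3 c=-4 d=29/24
  seg 2: a=-4 b=-17/6 c=13/4 d=-13/24
S(5) = -33/8

Δ: Δ0=4, Δ1=-9/2, Δ2=3/2
row 1: diag=8, rhs=-51; c'=1/4, d'=-51/8
row 2: denom=8−2·1/4=15/2; d'=(36−2·-51/8)/(15/2)=13/2
back: M2=13/2
back: M1=-51/8−1/4·13/2=-8
M: M0=0, M1=-8, M2=13/2, M3=0
seg 0: a=-3, c=M0/2=0, d=(M1−M0)/(6·2)=-2/3, b=Δ0−h0·(2M0+M1)/6=20/3
seg 1: a=5, c=M1/2=-4, d=(M2−M1)/(6·2)=29/24, b=Δ1−h1·(2M1+M2)/6=-4/3
seg 2: a=-4, c=M2/2=13/4, d=(M3−M2)/(6·2)=-13/24, b=Δ2−h2·(2M2+M3)/6=-17/6
t_q=5 → seg 2, τ=1; S=-4+-17/6·τ+13/4·τ²+-13/24·τ³=-33/8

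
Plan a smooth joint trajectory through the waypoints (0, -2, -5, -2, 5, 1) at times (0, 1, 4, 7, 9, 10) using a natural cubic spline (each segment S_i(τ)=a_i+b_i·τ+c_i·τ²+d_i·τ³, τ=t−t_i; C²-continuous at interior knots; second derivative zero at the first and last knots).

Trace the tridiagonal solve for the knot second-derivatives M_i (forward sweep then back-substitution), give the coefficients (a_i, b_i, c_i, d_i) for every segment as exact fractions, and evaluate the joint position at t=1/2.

Δ: Δ0=-2, Δ1=-1, Δ2=1, Δ3=7/2, Δ4=-4
row 1: diag=8, rhs=6; c'=3/8, d'=3/4
row 2: denom=12−3·3/8=87/8; d'=(12−3·3/4)/(87/8)=26/29
row 3: denom=10−3·8/29=266/29; d'=(15−3·26/29)/(266/29)=51/38
row 4: denom=6−2·29/133=740/133; d'=(-45−2·51/38)/(740/133)=-3171/370
back: M4=-3171/370
back: M3=51/38−29/133·-3171/370=594/185
back: M2=26/29−8/29·594/185=2/185
back: M1=3/4−3/8·2/185=138/185
M: M0=0, M1=138/185, M2=2/185, M3=594/185, M4=-3171/370, M5=0
seg 0: a=0, c=M0/2=0, d=(M1−M0)/(6·1)=23/185, b=Δ0−h0·(2M0+M1)/6=-393/185
seg 1: a=-2, c=M1/2=69/185, d=(M2−M1)/(6·3)=-68/1665, b=Δ1−h1·(2M1+M2)/6=-324/185
seg 2: a=-5, c=M2/2=1/185, d=(M3−M2)/(6·3)=8/45, b=Δ2−h2·(2M2+M3)/6=-114/185
seg 3: a=-2, c=M3/2=297/185, d=(M4−M3)/(6·2)=-1453/1480, b=Δ3−h3·(2M3+M4)/6=156/37
seg 4: a=5, c=M4/2=-3171/740, d=(M5−M4)/(6·1)=1057/740, b=Δ4−h4·(2M4+M5)/6=-423/370
t_q=1/2 → seg 0, τ=1/2; S=0+-393/185·τ+0·τ²+23/185·τ³=-1549/1480

  seg 0: a=0 b=-393/185 c=0 d=23/185
  seg 1: a=-2 b=-324/185 c=69/185 d=-68/1665
  seg 2: a=-5 b=-114/185 c=1/185 d=8/45
  seg 3: a=-2 b=156/37 c=297/185 d=-1453/1480
  seg 4: a=5 b=-423/370 c=-3171/740 d=1057/740
S(1/2) = -1549/1480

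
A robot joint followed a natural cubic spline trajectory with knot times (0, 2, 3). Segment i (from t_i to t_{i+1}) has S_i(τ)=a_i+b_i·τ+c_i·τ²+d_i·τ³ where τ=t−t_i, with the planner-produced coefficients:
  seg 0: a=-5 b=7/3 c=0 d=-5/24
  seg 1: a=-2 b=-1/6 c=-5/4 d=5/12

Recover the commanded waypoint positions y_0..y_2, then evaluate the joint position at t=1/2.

y_0 = S_0(0) = a_0 = -5
y_1 = S_1(0) = a_1 = -2
y_2 = S_1(1) = -3
t_q=1/2 is in segment 0 (τ=1/2); S_0(τ)=-247/64

y_0=-5 y_1=-2 y_2=-3
S(1/2) = -247/64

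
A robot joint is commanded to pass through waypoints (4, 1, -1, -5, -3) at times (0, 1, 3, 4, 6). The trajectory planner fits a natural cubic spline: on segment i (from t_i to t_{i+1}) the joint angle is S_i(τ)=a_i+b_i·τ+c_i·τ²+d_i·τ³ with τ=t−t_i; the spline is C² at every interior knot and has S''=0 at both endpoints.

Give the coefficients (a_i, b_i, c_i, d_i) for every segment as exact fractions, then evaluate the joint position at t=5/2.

  seg 0: a=4 b=-337/93 c=0 d=58/93
  seg 1: a=1 b=-163/93 c=58/31 d=-139/186
  seg 2: a=-1 b=-301/93 c=-81/31 d=172/93
  seg 3: a=-5 b=-271/93 c=91/31 d=-91/186
S(5/2) = 29/496

Δ: Δ0=-3, Δ1=-1, Δ2=-4, Δ3=1
row 1: diag=6, rhs=12; c'=1/3, d'=2
row 2: denom=6−2·1/3=16/3; d'=(-18−2·2)/(16/3)=-33/8
row 3: denom=6−1·3/16=93/16; d'=(30−1·-33/8)/(93/16)=182/31
back: M3=182/31
back: M2=-33/8−3/16·182/31=-162/31
back: M1=2−1/3·-162/31=116/31
M: M0=0, M1=116/31, M2=-162/31, M3=182/31, M4=0
seg 0: a=4, c=M0/2=0, d=(M1−M0)/(6·1)=58/93, b=Δ0−h0·(2M0+M1)/6=-337/93
seg 1: a=1, c=M1/2=58/31, d=(M2−M1)/(6·2)=-139/186, b=Δ1−h1·(2M1+M2)/6=-163/93
seg 2: a=-1, c=M2/2=-81/31, d=(M3−M2)/(6·1)=172/93, b=Δ2−h2·(2M2+M3)/6=-301/93
seg 3: a=-5, c=M3/2=91/31, d=(M4−M3)/(6·2)=-91/186, b=Δ3−h3·(2M3+M4)/6=-271/93
t_q=5/2 → seg 1, τ=3/2; S=1+-163/93·τ+58/31·τ²+-139/186·τ³=29/496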